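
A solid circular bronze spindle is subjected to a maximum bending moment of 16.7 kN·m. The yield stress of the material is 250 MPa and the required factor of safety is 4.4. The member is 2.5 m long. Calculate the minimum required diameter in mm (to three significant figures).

d = 144 mm

σ_allow = 250/4.4 = 56.82 MPa.
For a solid circular section σ = 32M/(πd³), so d³ = 32M/(π σ_allow) = 32×1.6700×10^7/(π×56.82) = 2.994×10^6 mm³.
d = 144.1 mm.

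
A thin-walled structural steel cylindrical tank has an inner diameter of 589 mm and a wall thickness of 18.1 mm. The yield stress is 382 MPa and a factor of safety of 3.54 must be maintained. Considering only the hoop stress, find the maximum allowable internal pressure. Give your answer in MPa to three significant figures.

p_allow = 6.63 MPa

σ_allow = 382/3.54 = 107.9 MPa.
σ_h = pD/(2t) → p_allow = 2σ_allow t/D = 2×107.9×18.1/589 = 6.632 MPa.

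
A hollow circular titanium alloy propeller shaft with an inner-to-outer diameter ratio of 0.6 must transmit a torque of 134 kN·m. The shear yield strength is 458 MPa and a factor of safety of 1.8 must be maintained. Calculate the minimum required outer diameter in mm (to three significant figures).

τ_allow = 458/1.8 = 254.4 MPa.
For a hollow shaft τ = 16T/[πd_o³(1−k⁴)] with k = 0.6, so 1−k⁴ = 0.8704.
d_o³ = 16T/[π τ_allow (1−k⁴)] = 16×1.3400×10^8/(π×254.4×0.8704) = 3.082×10^6 mm³.
d_o = 145.5 mm.

d_o = 146 mm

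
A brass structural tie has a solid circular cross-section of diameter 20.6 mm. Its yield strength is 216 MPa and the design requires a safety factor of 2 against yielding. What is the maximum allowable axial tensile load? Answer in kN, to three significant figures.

σ_allow = 216/2 = 108.0 MPa.
A = πd²/4 = π×20.6²/4 = 333.3 mm².
F_allow = σ_allow × A = 108.0×333.3 = 36000 N.

F_allow = 36.0 kN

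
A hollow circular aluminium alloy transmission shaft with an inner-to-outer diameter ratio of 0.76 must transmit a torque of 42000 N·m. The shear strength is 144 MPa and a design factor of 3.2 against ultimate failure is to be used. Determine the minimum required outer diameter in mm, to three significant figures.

τ_allow = 144/3.2 = 45.00 MPa.
For a hollow shaft τ = 16T/[πd_o³(1−k⁴)] with k = 0.76, so 1−k⁴ = 0.6664.
d_o³ = 16T/[π τ_allow (1−k⁴)] = 16×4.2000×10^7/(π×45.00×0.6664) = 7.133×10^6 mm³.
d_o = 192.5 mm.

d_o = 192 mm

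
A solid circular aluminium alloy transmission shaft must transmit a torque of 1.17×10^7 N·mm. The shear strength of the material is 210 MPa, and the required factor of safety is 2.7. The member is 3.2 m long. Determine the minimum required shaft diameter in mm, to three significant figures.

Allowable shear stress τ_allow = 210/2.7 = 77.78 MPa.
For a solid shaft τ = 16T/(πd³), so d³ = 16T/(π τ_allow) = 16×1.1700×10^7/(π×77.78) = 766100 mm³.
d = (766100)^(1/3) = 91.50 mm.

d = 91.5 mm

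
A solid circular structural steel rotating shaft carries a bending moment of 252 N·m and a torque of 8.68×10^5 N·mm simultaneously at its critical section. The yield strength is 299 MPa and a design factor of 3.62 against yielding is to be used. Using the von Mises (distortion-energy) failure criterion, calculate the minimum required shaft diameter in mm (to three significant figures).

d = 46.1 mm

σ_allow = σ_y/n = 299/3.62 = 82.60 MPa.
For a solid shaft σ_b = 32M/(πd³) and τ = 16T/(πd³), so the von Mises stress is σ' = (16/πd³)·√(4M²+3T²).
√(4M²+3T²) = √(4×(252000)² + 3×(868000)²) = 1.586×10^6 N·mm.
d³ = 16×1.586×10^6/(π×82.60) = 97770 mm³.
d = 46.07 mm.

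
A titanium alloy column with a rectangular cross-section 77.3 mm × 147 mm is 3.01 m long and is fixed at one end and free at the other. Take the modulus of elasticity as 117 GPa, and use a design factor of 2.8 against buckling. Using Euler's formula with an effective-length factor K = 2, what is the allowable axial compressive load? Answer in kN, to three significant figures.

P_allow = 64.4 kN

Buckling occurs about the weak axis: I_min = h·b³/12 = 147×77.3³/12 = 5.658×10^6 mm⁴ (b = 77.3 mm is the smaller dimension).
Effective length L_e = KL = 2×3.01 m = 6020 mm.
Euler critical load P_cr = π²EI/L_e² = π²×117000×5.658×10^6/6020² = 180300 N.
P_allow = P_cr/n = 180300/2.8 = 64390 N.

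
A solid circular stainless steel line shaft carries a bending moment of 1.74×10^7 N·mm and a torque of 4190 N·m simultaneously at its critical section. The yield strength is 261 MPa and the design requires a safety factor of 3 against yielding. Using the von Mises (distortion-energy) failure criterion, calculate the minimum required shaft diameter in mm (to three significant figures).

d = 128 mm

σ_allow = σ_y/n = 261/3 = 87.00 MPa.
For a solid shaft σ_b = 32M/(πd³) and τ = 16T/(πd³), so the von Mises stress is σ' = (16/πd³)·√(4M²+3T²).
√(4M²+3T²) = √(4×(1.740×10^7)² + 3×(4.190×10^6)²) = 3.555×10^7 N·mm.
d³ = 16×3.555×10^7/(π×87.00) = 2.081×10^6 mm³.
d = 127.7 mm.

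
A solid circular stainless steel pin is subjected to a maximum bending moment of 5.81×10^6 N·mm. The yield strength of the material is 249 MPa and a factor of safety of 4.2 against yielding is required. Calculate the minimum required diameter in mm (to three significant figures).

d = 99.9 mm

σ_allow = 249/4.2 = 59.29 MPa.
For a solid circular section σ = 32M/(πd³), so d³ = 32M/(π σ_allow) = 32×5810000/(π×59.29) = 998200 mm³.
d = 99.94 mm.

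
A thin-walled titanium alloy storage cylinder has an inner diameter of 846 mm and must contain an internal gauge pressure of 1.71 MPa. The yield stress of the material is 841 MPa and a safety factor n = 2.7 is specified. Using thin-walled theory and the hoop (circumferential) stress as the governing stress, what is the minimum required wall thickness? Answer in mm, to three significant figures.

t = 2.32 mm

σ_allow = 841/2.7 = 311.5 MPa.
Hoop stress σ_h = pD/(2t), so t = pD/(2σ_allow) = 1.71×846/(2×311.5) = 2.322 mm.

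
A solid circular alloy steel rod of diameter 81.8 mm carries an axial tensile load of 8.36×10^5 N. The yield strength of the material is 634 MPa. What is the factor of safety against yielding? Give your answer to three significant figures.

A = πd²/4 = 5255 mm².
σ = F/A = 836000/5255 = 159.1 MPa.
n = 634/159.1 = 3.985.

n = 3.99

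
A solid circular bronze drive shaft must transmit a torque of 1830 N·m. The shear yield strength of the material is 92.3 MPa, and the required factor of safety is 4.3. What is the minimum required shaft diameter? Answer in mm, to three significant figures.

Allowable shear stress τ_allow = 92.3/4.3 = 21.47 MPa.
For a solid shaft τ = 16T/(πd³), so d³ = 16T/(π τ_allow) = 16×1830000/(π×21.47) = 434200 mm³.
d = (434200)^(1/3) = 75.72 mm.

d = 75.7 mm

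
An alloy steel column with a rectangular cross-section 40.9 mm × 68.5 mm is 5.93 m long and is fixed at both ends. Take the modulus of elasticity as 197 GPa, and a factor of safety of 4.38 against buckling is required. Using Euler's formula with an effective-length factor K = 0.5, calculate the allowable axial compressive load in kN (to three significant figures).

P_allow = 19.7 kN

Buckling occurs about the weak axis: I_min = h·b³/12 = 68.5×40.9³/12 = 390600 mm⁴ (b = 40.9 mm is the smaller dimension).
Effective length L_e = KL = 0.5×5.93 m = 2965 mm.
Euler critical load P_cr = π²EI/L_e² = π²×197000×390600/2965² = 86380 N.
P_allow = P_cr/n = 86380/4.38 = 19720 N.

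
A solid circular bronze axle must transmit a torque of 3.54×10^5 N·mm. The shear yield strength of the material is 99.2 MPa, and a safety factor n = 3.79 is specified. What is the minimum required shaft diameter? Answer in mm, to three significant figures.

d = 41.0 mm

Allowable shear stress τ_allow = 99.2/3.79 = 26.17 MPa.
For a solid shaft τ = 16T/(πd³), so d³ = 16T/(π τ_allow) = 16×354000/(π×26.17) = 68880 mm³.
d = (68880)^(1/3) = 40.99 mm.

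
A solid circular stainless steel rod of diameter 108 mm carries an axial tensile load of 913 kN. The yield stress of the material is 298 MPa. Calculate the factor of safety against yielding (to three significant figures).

n = 2.99

A = πd²/4 = 9161 mm².
σ = F/A = 913000/9161 = 99.66 MPa.
n = 298/99.66 = 2.990.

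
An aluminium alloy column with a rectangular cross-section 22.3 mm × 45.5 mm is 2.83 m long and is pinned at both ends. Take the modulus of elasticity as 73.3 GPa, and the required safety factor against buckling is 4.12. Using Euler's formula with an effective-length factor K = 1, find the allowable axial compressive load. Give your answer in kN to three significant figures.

P_allow = 0.922 kN

Buckling occurs about the weak axis: I_min = h·b³/12 = 45.5×22.3³/12 = 42050 mm⁴ (b = 22.3 mm is the smaller dimension).
Effective length L_e = KL = 1×2.83 m = 2830 mm.
Euler critical load P_cr = π²EI/L_e² = π²×73300×42050/2830² = 3798 N.
P_allow = P_cr/n = 3798/4.12 = 921.9 N.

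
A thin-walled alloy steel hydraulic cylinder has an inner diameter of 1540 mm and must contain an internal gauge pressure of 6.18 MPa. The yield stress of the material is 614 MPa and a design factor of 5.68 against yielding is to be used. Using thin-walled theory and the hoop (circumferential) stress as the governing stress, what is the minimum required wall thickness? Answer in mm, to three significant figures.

σ_allow = 614/5.68 = 108.1 MPa.
Hoop stress σ_h = pD/(2t), so t = pD/(2σ_allow) = 6.18×1540/(2×108.1) = 44.02 mm.

t = 44.0 mm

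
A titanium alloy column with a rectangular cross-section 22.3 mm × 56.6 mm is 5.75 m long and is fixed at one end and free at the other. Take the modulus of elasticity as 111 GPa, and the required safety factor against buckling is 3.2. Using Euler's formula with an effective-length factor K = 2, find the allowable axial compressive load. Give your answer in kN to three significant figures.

P_allow = 0.135 kN

Buckling occurs about the weak axis: I_min = h·b³/12 = 56.6×22.3³/12 = 52310 mm⁴ (b = 22.3 mm is the smaller dimension).
Effective length L_e = KL = 2×5.75 m = 11500 mm.
Euler critical load P_cr = π²EI/L_e² = π²×111000×52310/11500² = 433.3 N.
P_allow = P_cr/n = 433.3/3.2 = 135.4 N.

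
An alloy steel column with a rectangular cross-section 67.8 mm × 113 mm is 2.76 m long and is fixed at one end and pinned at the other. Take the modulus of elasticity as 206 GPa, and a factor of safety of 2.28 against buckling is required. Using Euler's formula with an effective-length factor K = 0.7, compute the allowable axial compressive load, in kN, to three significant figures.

Buckling occurs about the weak axis: I_min = h·b³/12 = 113×67.8³/12 = 2.935×10^6 mm⁴ (b = 67.8 mm is the smaller dimension).
Effective length L_e = KL = 0.7×2.76 m = 1932 mm.
Euler critical load P_cr = π²EI/L_e² = π²×206000×2.935×10^6/1932² = 1.599×10^6 N.
P_allow = P_cr/n = 1.599×10^6/2.28 = 701100 N.

P_allow = 701 kN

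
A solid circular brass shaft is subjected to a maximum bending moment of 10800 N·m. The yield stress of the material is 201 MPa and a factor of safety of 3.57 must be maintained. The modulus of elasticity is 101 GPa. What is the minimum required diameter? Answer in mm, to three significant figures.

σ_allow = 201/3.57 = 56.30 MPa.
For a solid circular section σ = 32M/(πd³), so d³ = 32M/(π σ_allow) = 32×1.0800×10^7/(π×56.30) = 1.954×10^6 mm³.
d = 125.0 mm.

d = 125 mm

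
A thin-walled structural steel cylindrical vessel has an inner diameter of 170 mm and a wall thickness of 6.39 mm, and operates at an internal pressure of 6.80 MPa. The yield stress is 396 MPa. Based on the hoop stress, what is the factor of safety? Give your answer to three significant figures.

σ_h = pD/(2t) = 6.80×170/(2×6.39) = 90.45 MPa.
n = 396/90.45 = 4.378.

n = 4.38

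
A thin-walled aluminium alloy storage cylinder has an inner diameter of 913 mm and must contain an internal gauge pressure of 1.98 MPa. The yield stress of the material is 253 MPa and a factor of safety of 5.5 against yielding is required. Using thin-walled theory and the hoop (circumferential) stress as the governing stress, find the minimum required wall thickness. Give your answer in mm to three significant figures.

σ_allow = 253/5.5 = 46.00 MPa.
Hoop stress σ_h = pD/(2t), so t = pD/(2σ_allow) = 1.98×913/(2×46.00) = 19.65 mm.

t = 19.6 mm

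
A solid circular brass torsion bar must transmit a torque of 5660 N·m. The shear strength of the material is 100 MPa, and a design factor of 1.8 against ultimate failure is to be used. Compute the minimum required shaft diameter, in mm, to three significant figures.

d = 80.4 mm

Allowable shear stress τ_allow = 100/1.8 = 55.56 MPa.
For a solid shaft τ = 16T/(πd³), so d³ = 16T/(π τ_allow) = 16×5660000/(π×55.56) = 518900 mm³.
d = (518900)^(1/3) = 80.36 mm.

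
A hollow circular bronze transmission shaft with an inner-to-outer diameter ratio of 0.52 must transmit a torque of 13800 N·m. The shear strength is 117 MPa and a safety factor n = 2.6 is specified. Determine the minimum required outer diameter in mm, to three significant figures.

τ_allow = 117/2.6 = 45.00 MPa.
For a hollow shaft τ = 16T/[πd_o³(1−k⁴)] with k = 0.52, so 1−k⁴ = 0.9269.
d_o³ = 16T/[π τ_allow (1−k⁴)] = 16×1.3800×10^7/(π×45.00×0.9269) = 1.685×10^6 mm³.
d_o = 119.0 mm.

d_o = 119 mm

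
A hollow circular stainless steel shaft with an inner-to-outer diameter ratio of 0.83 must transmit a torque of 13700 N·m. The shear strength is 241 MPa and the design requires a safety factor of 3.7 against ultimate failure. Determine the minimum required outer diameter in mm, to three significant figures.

d_o = 127 mm

τ_allow = 241/3.7 = 65.14 MPa.
For a hollow shaft τ = 16T/[πd_o³(1−k⁴)] with k = 0.83, so 1−k⁴ = 0.5254.
d_o³ = 16T/[π τ_allow (1−k⁴)] = 16×1.3700×10^7/(π×65.14×0.5254) = 2.039×10^6 mm³.
d_o = 126.8 mm.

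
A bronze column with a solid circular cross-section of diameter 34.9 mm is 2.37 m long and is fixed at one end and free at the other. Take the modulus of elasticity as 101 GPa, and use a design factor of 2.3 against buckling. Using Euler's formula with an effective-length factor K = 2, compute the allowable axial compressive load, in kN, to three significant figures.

I = πd⁴/64 = π×34.9⁴/64 = 72820 mm⁴.
Effective length L_e = KL = 2×2.37 m = 4740 mm.
Euler critical load P_cr = π²EI/L_e² = π²×101000×72820/4740² = 3231 N.
P_allow = P_cr/n = 3231/2.3 = 1405 N.

P_allow = 1.40 kN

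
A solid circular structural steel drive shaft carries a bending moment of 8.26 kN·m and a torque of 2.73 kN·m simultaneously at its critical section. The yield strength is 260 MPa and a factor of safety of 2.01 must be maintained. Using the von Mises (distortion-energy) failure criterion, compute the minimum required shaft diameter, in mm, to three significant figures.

σ_allow = σ_y/n = 260/2.01 = 129.4 MPa.
For a solid shaft σ_b = 32M/(πd³) and τ = 16T/(πd³), so the von Mises stress is σ' = (16/πd³)·√(4M²+3T²).
√(4M²+3T²) = √(4×(8.260×10^6)² + 3×(2.730×10^6)²) = 1.718×10^7 N·mm.
d³ = 16×1.718×10^7/(π×129.4) = 676600 mm³.
d = 87.79 mm.

d = 87.8 mm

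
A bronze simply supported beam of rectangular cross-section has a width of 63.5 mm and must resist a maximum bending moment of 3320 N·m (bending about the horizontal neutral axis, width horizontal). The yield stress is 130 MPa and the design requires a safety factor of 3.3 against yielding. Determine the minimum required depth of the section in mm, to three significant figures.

σ_allow = 130/3.3 = 39.39 MPa.
For a rectangular section σ = 6M/(bh²), so h² = 6M/(b σ_allow) = 6×3320000/(63.5×39.39) = 7963 mm².
h = 89.24 mm.

h = 89.2 mm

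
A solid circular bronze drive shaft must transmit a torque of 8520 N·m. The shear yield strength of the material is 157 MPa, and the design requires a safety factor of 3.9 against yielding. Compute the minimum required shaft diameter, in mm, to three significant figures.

Allowable shear stress τ_allow = 157/3.9 = 40.26 MPa.
For a solid shaft τ = 16T/(πd³), so d³ = 16T/(π τ_allow) = 16×8520000/(π×40.26) = 1.078×10^6 mm³.
d = (1.078×10^6)^(1/3) = 102.5 mm.

d = 103 mm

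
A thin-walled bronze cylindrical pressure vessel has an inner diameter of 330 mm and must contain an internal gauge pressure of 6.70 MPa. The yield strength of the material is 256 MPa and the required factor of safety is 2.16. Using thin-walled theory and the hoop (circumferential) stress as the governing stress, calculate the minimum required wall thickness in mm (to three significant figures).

t = 9.33 mm

σ_allow = 256/2.16 = 118.5 MPa.
Hoop stress σ_h = pD/(2t), so t = pD/(2σ_allow) = 6.70×330/(2×118.5) = 9.328 mm.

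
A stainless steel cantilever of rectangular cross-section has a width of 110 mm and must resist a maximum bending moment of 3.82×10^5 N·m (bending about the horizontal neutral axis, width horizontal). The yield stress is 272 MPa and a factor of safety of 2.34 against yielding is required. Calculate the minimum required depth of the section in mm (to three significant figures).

h = 423 mm

σ_allow = 272/2.34 = 116.2 MPa.
For a rectangular section σ = 6M/(bh²), so h² = 6M/(b σ_allow) = 6×3.8200×10^8/(110×116.2) = 179300 mm².
h = 423.4 mm.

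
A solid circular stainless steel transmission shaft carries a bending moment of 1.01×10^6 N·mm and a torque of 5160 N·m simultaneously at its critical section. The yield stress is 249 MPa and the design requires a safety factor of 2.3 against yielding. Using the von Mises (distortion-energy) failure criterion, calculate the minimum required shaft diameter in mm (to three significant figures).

σ_allow = σ_y/n = 249/2.3 = 108.3 MPa.
For a solid shaft σ_b = 32M/(πd³) and τ = 16T/(πd³), so the von Mises stress is σ' = (16/πd³)·√(4M²+3T²).
√(4M²+3T²) = √(4×(1.010×10^6)² + 3×(5.160×10^6)²) = 9.163×10^6 N·mm.
d³ = 16×9.163×10^6/(π×108.3) = 431000 mm³.
d = 75.54 mm.

d = 75.5 mm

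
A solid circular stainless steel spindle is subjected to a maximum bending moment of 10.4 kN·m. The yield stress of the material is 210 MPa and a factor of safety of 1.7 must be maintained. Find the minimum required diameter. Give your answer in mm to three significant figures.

d = 95.0 mm

σ_allow = 210/1.7 = 123.5 MPa.
For a solid circular section σ = 32M/(πd³), so d³ = 32M/(π σ_allow) = 32×1.0400×10^7/(π×123.5) = 857600 mm³.
d = 95.01 mm.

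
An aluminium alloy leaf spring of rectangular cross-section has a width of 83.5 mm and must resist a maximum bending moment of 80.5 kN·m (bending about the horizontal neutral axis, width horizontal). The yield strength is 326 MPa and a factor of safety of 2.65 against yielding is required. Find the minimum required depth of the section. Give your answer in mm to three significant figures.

h = 217 mm

σ_allow = 326/2.65 = 123.0 MPa.
For a rectangular section σ = 6M/(bh²), so h² = 6M/(b σ_allow) = 6×8.0500×10^7/(83.5×123.0) = 47020 mm².
h = 216.8 mm.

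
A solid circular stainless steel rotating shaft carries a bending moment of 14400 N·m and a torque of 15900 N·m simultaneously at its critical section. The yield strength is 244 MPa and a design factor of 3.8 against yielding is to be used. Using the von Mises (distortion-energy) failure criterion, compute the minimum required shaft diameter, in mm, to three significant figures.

d = 147 mm

σ_allow = σ_y/n = 244/3.8 = 64.21 MPa.
For a solid shaft σ_b = 32M/(πd³) and τ = 16T/(πd³), so the von Mises stress is σ' = (16/πd³)·√(4M²+3T²).
√(4M²+3T²) = √(4×(1.440×10^7)² + 3×(1.590×10^7)²) = 3.985×10^7 N·mm.
d³ = 16×3.985×10^7/(π×64.21) = 3.161×10^6 mm³.
d = 146.8 mm.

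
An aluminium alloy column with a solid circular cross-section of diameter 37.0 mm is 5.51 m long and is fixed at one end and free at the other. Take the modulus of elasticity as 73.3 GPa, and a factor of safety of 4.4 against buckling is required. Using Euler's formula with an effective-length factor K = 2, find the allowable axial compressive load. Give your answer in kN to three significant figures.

P_allow = 0.125 kN

I = πd⁴/64 = π×37.0⁴/64 = 92000 mm⁴.
Effective length L_e = KL = 2×5.51 m = 11020 mm.
Euler critical load P_cr = π²EI/L_e² = π²×73300×92000/11020² = 548.0 N.
P_allow = P_cr/n = 548.0/4.4 = 124.6 N.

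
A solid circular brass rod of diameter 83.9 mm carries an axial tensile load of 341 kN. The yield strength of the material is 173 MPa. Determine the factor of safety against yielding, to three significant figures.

n = 2.80

A = πd²/4 = 5529 mm².
σ = F/A = 341000/5529 = 61.68 MPa.
n = 173/61.68 = 2.805.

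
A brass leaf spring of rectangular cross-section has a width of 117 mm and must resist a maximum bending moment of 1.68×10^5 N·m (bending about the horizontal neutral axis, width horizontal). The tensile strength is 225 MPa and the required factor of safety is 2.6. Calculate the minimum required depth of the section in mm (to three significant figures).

h = 316 mm

σ_allow = 225/2.6 = 86.54 MPa.
For a rectangular section σ = 6M/(bh²), so h² = 6M/(b σ_allow) = 6×1.6800×10^8/(117×86.54) = 99560 mm².
h = 315.5 mm.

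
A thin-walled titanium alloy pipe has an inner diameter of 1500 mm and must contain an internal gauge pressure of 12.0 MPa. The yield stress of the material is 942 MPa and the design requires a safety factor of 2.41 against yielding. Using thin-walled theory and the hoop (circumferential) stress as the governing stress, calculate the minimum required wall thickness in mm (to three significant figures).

t = 23.0 mm

σ_allow = 942/2.41 = 390.9 MPa.
Hoop stress σ_h = pD/(2t), so t = pD/(2σ_allow) = 12.0×1500/(2×390.9) = 23.03 mm.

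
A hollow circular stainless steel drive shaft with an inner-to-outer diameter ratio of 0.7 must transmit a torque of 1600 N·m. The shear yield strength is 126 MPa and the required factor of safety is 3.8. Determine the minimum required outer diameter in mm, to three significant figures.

τ_allow = 126/3.8 = 33.16 MPa.
For a hollow shaft τ = 16T/[πd_o³(1−k⁴)] with k = 0.7, so 1−k⁴ = 0.7599.
d_o³ = 16T/[π τ_allow (1−k⁴)] = 16×1600000/(π×33.16×0.7599) = 323400 mm³.
d_o = 68.64 mm.

d_o = 68.6 mm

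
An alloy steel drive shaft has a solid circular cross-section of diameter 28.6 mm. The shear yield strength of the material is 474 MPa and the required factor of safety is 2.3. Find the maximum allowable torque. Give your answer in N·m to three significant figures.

τ_allow = 474/2.3 = 206.1 MPa.
For a solid shaft T_allow = τ_allow·πd³/16; πd³/16 = π×28.6³/16 = 4593 mm³.
T_allow = 206.1×4593 = 946600 N·mm = 946.6 N·m.

T_allow = 947 N·m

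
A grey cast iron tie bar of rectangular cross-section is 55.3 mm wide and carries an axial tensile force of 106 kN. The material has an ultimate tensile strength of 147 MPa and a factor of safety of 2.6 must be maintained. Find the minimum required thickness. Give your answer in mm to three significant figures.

σ_allow = 147/2.6 = 56.54 MPa.
Required area A = F/σ_allow = 106000/56.54 = 1875 mm².
t = A/w = 1875/55.3 = 33.90 mm.

t = 33.9 mm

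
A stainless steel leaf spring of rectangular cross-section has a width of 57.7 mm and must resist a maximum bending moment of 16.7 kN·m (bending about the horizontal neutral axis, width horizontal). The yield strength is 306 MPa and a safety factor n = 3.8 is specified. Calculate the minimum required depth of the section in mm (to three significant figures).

h = 147 mm

σ_allow = 306/3.8 = 80.53 MPa.
For a rectangular section σ = 6M/(bh²), so h² = 6M/(b σ_allow) = 6×1.6700×10^7/(57.7×80.53) = 21570 mm².
h = 146.9 mm.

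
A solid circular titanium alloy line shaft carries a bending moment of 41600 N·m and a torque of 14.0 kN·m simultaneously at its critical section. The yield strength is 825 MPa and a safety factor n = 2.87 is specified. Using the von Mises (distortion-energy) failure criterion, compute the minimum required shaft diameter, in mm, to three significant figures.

σ_allow = σ_y/n = 825/2.87 = 287.5 MPa.
For a solid shaft σ_b = 32M/(πd³) and τ = 16T/(πd³), so the von Mises stress is σ' = (16/πd³)·√(4M²+3T²).
√(4M²+3T²) = √(4×(4.160×10^7)² + 3×(1.400×10^7)²) = 8.666×10^7 N·mm.
d³ = 16×8.666×10^7/(π×287.5) = 1.535×10^6 mm³.
d = 115.4 mm.

d = 115 mm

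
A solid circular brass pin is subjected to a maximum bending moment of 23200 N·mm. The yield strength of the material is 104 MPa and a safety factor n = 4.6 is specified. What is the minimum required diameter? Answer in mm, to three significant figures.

d = 21.9 mm

σ_allow = 104/4.6 = 22.61 MPa.
For a solid circular section σ = 32M/(πd³), so d³ = 32M/(π σ_allow) = 32×23200/(π×22.61) = 10450 mm³.
d = 21.86 mm.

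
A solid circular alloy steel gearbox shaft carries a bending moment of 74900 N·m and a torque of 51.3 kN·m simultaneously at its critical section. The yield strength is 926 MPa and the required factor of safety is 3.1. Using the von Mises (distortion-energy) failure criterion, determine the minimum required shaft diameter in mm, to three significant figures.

σ_allow = σ_y/n = 926/3.1 = 298.7 MPa.
For a solid shaft σ_b = 32M/(πd³) and τ = 16T/(πd³), so the von Mises stress is σ' = (16/πd³)·√(4M²+3T²).
√(4M²+3T²) = √(4×(7.490×10^7)² + 3×(5.130×10^7)²) = 1.742×10^8 N·mm.
d³ = 16×1.742×10^8/(π×298.7) = 2.970×10^6 mm³.
d = 143.7 mm.

d = 144 mm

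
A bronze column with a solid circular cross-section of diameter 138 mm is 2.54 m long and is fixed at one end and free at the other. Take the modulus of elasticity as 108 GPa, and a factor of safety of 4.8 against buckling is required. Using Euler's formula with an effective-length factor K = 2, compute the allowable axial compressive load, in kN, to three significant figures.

I = πd⁴/64 = π×138⁴/64 = 1.780×10^7 mm⁴.
Effective length L_e = KL = 2×2.54 m = 5080 mm.
Euler critical load P_cr = π²EI/L_e² = π²×108000×1.780×10^7/5080² = 735300 N.
P_allow = P_cr/n = 735300/4.8 = 153200 N.

P_allow = 153 kN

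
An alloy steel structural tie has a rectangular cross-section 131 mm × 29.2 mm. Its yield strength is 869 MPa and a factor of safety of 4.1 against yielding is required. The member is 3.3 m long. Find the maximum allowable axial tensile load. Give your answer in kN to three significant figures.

σ_allow = 869/4.1 = 212.0 MPa.
A = 131×29.2 = 3825 mm².
F_allow = σ_allow × A = 212.0×3825 = 810800 N.

F_allow = 811 kN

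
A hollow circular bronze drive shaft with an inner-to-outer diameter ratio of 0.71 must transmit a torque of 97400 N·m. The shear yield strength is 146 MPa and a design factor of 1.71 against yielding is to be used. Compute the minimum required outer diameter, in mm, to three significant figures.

τ_allow = 146/1.71 = 85.38 MPa.
For a hollow shaft τ = 16T/[πd_o³(1−k⁴)] with k = 0.71, so 1−k⁴ = 0.7459.
d_o³ = 16T/[π τ_allow (1−k⁴)] = 16×9.7400×10^7/(π×85.38×0.7459) = 7.789×10^6 mm³.
d_o = 198.2 mm.

d_o = 198 mm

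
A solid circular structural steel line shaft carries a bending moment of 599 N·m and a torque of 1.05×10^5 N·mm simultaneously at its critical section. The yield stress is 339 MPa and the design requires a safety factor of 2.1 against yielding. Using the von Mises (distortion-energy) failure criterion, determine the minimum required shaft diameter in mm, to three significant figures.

σ_allow = σ_y/n = 339/2.1 = 161.4 MPa.
For a solid shaft σ_b = 32M/(πd³) and τ = 16T/(πd³), so the von Mises stress is σ' = (16/πd³)·√(4M²+3T²).
√(4M²+3T²) = √(4×(599000)² + 3×(105000)²) = 1.212×10^6 N·mm.
d³ = 16×1.212×10^6/(π×161.4) = 38230 mm³.
d = 33.69 mm.

d = 33.7 mm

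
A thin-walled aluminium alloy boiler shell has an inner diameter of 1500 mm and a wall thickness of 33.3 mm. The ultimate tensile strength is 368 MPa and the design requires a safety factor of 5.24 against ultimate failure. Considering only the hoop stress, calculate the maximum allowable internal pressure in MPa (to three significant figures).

p_allow = 3.12 MPa

σ_allow = 368/5.24 = 70.23 MPa.
σ_h = pD/(2t) → p_allow = 2σ_allow t/D = 2×70.23×33.3/1500 = 3.118 MPa.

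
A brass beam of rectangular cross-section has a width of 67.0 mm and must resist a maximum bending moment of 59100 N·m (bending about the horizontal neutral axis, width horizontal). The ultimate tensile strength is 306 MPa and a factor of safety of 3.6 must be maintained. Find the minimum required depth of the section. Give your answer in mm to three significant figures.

σ_allow = 306/3.6 = 85.00 MPa.
For a rectangular section σ = 6M/(bh²), so h² = 6M/(b σ_allow) = 6×5.9100×10^7/(67.0×85.00) = 62270 mm².
h = 249.5 mm.

h = 250 mm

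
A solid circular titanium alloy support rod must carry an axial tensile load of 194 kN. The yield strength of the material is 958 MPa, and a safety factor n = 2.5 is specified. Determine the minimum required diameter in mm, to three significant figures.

d = 25.4 mm

Allowable stress σ_allow = 958/2.5 = 383.2 MPa.
Required area A = F/σ_allow = 194000/383.2 = 506.3 mm².
A = πd²/4 → d = √(4A/π) = 25.39 mm.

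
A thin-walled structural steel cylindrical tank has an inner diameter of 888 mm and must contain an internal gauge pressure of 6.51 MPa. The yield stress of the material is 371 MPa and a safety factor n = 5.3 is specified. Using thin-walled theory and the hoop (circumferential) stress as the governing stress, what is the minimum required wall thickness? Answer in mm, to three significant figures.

t = 41.3 mm

σ_allow = 371/5.3 = 70.00 MPa.
Hoop stress σ_h = pD/(2t), so t = pD/(2σ_allow) = 6.51×888/(2×70.00) = 41.29 mm.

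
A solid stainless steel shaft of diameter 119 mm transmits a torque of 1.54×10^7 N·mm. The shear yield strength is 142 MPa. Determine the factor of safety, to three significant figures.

τ = 16T/(πd³) = 16×1.5400×10^7/(π×119³) = 46.54 MPa.
n = τ_limit/τ = 142/46.54 = 3.051.

n = 3.05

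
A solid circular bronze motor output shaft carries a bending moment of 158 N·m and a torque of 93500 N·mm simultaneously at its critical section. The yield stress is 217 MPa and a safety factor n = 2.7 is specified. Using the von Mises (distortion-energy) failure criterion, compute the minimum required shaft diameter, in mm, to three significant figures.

d = 28.2 mm

σ_allow = σ_y/n = 217/2.7 = 80.37 MPa.
For a solid shaft σ_b = 32M/(πd³) and τ = 16T/(πd³), so the von Mises stress is σ' = (16/πd³)·√(4M²+3T²).
√(4M²+3T²) = √(4×(158000)² + 3×(93500)²) = 355100 N·mm.
d³ = 16×355100/(π×80.37) = 22500 mm³.
d = 28.23 mm.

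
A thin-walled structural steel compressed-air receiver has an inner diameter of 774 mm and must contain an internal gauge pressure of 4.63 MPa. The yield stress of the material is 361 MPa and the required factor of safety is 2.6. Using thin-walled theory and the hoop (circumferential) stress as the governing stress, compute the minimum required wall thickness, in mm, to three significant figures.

σ_allow = 361/2.6 = 138.8 MPa.
Hoop stress σ_h = pD/(2t), so t = pD/(2σ_allow) = 4.63×774/(2×138.8) = 12.91 mm.

t = 12.9 mm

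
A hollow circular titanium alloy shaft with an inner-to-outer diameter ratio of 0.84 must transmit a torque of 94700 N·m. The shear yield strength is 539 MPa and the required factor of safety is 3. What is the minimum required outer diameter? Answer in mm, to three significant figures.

d_o = 175 mm

τ_allow = 539/3 = 179.7 MPa.
For a hollow shaft τ = 16T/[πd_o³(1−k⁴)] with k = 0.84, so 1−k⁴ = 0.5021.
d_o³ = 16T/[π τ_allow (1−k⁴)] = 16×9.4700×10^7/(π×179.7×0.5021) = 5.346×10^6 mm³.
d_o = 174.9 mm.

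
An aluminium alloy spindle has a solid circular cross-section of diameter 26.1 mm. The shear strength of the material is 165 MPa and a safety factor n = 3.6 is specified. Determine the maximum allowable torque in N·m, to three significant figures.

τ_allow = 165/3.6 = 45.83 MPa.
For a solid shaft T_allow = τ_allow·πd³/16; πd³/16 = π×26.1³/16 = 3491 mm³.
T_allow = 45.83×3491 = 160000 N·mm = 160.0 N·m.

T_allow = 160 N·m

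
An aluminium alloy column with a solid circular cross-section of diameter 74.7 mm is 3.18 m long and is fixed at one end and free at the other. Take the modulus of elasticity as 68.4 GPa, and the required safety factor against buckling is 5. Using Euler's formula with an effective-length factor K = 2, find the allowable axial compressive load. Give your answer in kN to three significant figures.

I = πd⁴/64 = π×74.7⁴/64 = 1.528×10^6 mm⁴.
Effective length L_e = KL = 2×3.18 m = 6360 mm.
Euler critical load P_cr = π²EI/L_e² = π²×68400×1.528×10^6/6360² = 25510 N.
P_allow = P_cr/n = 25510/5 = 5102 N.

P_allow = 5.10 kN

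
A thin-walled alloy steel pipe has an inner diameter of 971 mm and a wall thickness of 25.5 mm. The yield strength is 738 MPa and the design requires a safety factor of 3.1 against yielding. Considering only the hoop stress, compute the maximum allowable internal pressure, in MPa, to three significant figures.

p_allow = 12.5 MPa

σ_allow = 738/3.1 = 238.1 MPa.
σ_h = pD/(2t) → p_allow = 2σ_allow t/D = 2×238.1×25.5/971 = 12.50 MPa.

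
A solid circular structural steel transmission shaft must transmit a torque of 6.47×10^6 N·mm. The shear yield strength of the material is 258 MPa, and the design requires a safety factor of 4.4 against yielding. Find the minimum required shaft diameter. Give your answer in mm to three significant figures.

d = 82.5 mm

Allowable shear stress τ_allow = 258/4.4 = 58.64 MPa.
For a solid shaft τ = 16T/(πd³), so d³ = 16T/(π τ_allow) = 16×6470000/(π×58.64) = 562000 mm³.
d = (562000)^(1/3) = 82.52 mm.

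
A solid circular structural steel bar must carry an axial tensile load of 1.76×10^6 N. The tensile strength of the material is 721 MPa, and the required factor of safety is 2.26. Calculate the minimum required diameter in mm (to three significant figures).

Allowable stress σ_allow = 721/2.26 = 319.0 MPa.
Required area A = F/σ_allow = 1760000/319.0 = 5517 mm².
A = πd²/4 → d = √(4A/π) = 83.81 mm.

d = 83.8 mm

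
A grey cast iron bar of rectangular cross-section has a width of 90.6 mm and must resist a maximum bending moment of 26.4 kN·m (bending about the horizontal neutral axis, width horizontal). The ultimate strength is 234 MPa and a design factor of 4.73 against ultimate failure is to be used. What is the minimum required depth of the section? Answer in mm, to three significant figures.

h = 188 mm

σ_allow = 234/4.73 = 49.47 MPa.
For a rectangular section σ = 6M/(bh²), so h² = 6M/(b σ_allow) = 6×2.6400×10^7/(90.6×49.47) = 35340 mm².
h = 188.0 mm.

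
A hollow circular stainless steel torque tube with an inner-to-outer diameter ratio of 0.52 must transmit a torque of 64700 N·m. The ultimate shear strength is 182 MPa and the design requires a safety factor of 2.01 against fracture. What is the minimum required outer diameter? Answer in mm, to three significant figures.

τ_allow = 182/2.01 = 90.55 MPa.
For a hollow shaft τ = 16T/[πd_o³(1−k⁴)] with k = 0.52, so 1−k⁴ = 0.9269.
d_o³ = 16T/[π τ_allow (1−k⁴)] = 16×6.4700×10^7/(π×90.55×0.9269) = 3.926×10^6 mm³.
d_o = 157.8 mm.

d_o = 158 mm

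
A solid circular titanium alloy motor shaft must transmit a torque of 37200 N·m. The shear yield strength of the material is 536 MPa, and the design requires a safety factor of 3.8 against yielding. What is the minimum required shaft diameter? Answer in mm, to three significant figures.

Allowable shear stress τ_allow = 536/3.8 = 141.1 MPa.
For a solid shaft τ = 16T/(πd³), so d³ = 16T/(π τ_allow) = 16×3.7200×10^7/(π×141.1) = 1.343×10^6 mm³.
d = (1.343×10^6)^(1/3) = 110.3 mm.

d = 110 mm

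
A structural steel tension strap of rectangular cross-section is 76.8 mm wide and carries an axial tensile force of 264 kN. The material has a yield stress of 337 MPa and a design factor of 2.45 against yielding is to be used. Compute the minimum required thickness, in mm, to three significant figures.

t = 25.0 mm

σ_allow = 337/2.45 = 137.6 MPa.
Required area A = F/σ_allow = 264000/137.6 = 1919 mm².
t = A/w = 1919/76.8 = 24.99 mm.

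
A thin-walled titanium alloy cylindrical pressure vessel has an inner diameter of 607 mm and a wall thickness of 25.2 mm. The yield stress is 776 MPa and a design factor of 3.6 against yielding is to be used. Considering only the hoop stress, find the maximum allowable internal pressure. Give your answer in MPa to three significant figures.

σ_allow = 776/3.6 = 215.6 MPa.
σ_h = pD/(2t) → p_allow = 2σ_allow t/D = 2×215.6×25.2/607 = 17.90 MPa.

p_allow = 17.9 MPa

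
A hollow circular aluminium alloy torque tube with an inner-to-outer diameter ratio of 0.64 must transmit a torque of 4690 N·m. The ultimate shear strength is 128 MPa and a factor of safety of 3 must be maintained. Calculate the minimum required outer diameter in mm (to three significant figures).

d_o = 87.6 mm

τ_allow = 128/3 = 42.67 MPa.
For a hollow shaft τ = 16T/[πd_o³(1−k⁴)] with k = 0.64, so 1−k⁴ = 0.8322.
d_o³ = 16T/[π τ_allow (1−k⁴)] = 16×4690000/(π×42.67×0.8322) = 672700 mm³.
d_o = 87.62 mm.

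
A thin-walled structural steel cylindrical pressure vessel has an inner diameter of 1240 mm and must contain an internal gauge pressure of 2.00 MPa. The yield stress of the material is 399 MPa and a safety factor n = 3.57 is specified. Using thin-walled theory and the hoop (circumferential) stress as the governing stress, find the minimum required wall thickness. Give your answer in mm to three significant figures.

σ_allow = 399/3.57 = 111.8 MPa.
Hoop stress σ_h = pD/(2t), so t = pD/(2σ_allow) = 2.00×1240/(2×111.8) = 11.09 mm.

t = 11.1 mm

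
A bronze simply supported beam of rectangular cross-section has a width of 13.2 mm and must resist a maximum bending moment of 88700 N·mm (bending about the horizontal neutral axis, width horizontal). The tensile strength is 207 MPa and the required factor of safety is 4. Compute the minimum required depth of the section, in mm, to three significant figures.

h = 27.9 mm

σ_allow = 207/4 = 51.75 MPa.
For a rectangular section σ = 6M/(bh²), so h² = 6M/(b σ_allow) = 6×88700/(13.2×51.75) = 779.1 mm².
h = 27.91 mm.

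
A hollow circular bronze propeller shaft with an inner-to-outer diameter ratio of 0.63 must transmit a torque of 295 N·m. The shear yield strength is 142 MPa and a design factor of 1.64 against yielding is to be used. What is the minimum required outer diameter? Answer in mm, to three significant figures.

τ_allow = 142/1.64 = 86.59 MPa.
For a hollow shaft τ = 16T/[πd_o³(1−k⁴)] with k = 0.63, so 1−k⁴ = 0.8425.
d_o³ = 16T/[π τ_allow (1−k⁴)] = 16×295000/(π×86.59×0.8425) = 20600 mm³.
d_o = 27.41 mm.

d_o = 27.4 mm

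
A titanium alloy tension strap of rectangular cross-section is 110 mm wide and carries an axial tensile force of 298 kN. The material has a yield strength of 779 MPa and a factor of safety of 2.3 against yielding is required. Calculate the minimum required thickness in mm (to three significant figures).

σ_allow = 779/2.3 = 338.7 MPa.
Required area A = F/σ_allow = 298000/338.7 = 879.8 mm².
t = A/w = 879.8/110 = 7.999 mm.

t = 8.00 mm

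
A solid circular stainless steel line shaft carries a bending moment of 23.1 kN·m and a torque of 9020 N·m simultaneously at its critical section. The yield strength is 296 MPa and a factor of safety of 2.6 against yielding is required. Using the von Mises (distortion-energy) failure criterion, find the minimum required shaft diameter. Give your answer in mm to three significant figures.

σ_allow = σ_y/n = 296/2.6 = 113.8 MPa.
For a solid shaft σ_b = 32M/(πd³) and τ = 16T/(πd³), so the von Mises stress is σ' = (16/πd³)·√(4M²+3T²).
√(4M²+3T²) = √(4×(2.310×10^7)² + 3×(9.020×10^6)²) = 4.877×10^7 N·mm.
d³ = 16×4.877×10^7/(π×113.8) = 2.182×10^6 mm³.
d = 129.7 mm.

d = 130 mm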